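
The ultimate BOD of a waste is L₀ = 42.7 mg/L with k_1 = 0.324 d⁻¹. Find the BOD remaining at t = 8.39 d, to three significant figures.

L_t = L₀ e^(−k_1 t) = 42.7 × e^(−0.324×8.39) = 42.7 × 0.06598 = 2.817 mg/L.

L ≈ 2.82 mg/L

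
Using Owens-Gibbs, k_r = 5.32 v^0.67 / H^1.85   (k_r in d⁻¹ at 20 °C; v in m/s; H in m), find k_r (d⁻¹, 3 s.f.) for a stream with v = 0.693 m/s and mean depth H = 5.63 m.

k_r = 5.32 × 0.693^0.67 / 5.63^1.85 = 5.32 × 0.7822 / 24.46 = 0.1701 d⁻¹.

k_r ≈ 0.170 d⁻¹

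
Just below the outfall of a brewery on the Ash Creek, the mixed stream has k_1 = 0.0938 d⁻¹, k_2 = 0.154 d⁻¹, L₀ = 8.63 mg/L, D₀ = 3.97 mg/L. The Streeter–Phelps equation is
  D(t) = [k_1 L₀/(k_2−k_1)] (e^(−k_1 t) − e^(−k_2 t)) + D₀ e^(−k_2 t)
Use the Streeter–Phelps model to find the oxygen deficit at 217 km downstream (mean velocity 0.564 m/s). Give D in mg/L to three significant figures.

D ≈ 4.08 mg/L

Travel time t = x/v = 217 km / (0.564 m/s) = 217000 m / 0.564 m/s = 384800 s = 4.453 d.
k_1 L₀/(k_2−k_1) = 0.0938×8.63/(0.154−0.0938) = 0.8095/0.06020 = 13.45 mg/L.
e^(−k_1 t) = e^(−0.0938×4.453) = 0.6586; e^(−k_2 t) = e^(−0.154×4.453) = 0.5037.
D = 13.45 × (0.6586 − 0.5037) + 3.97 × 0.5037 = 2.082 + 2.000 = 4.082 mg/L.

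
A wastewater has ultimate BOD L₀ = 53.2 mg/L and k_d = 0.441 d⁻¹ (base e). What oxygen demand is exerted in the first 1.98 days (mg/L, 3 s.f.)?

y ≈ 31.0 mg/L

y_t = L₀(1 − e^(−k_d t)) = 53.2 × (1 − e^(−0.441×1.98))
= 53.2 × (1 − 0.4176) = 53.2 × 0.5824 = 30.98 mg/L.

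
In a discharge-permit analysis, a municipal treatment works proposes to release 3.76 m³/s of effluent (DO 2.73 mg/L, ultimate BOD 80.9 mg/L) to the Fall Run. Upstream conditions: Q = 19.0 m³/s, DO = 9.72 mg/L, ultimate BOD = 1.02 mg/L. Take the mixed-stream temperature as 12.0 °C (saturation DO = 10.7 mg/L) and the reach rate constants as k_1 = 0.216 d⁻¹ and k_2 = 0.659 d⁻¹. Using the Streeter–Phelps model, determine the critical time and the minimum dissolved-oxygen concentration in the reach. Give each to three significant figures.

t_c ≈ 1.69 d; minimum DO ≈ 7.46 mg/L

Mixed DO = (19.0×9.72 + 3.76×2.73)/(19.0+3.76) = 194.9/22.76 = 8.565 mg/L.
Mixed L₀ = (19.0×1.02 + 3.76×80.9)/(22.76) = 323.6/22.76 = 14.22 mg/L.
Initial deficit D₀ = C_s − DO₀ = 10.7 − 8.565 = 2.135 mg/L.
t_c = (1/0.4430) ln[(0.659/0.216)(1 − 2.135×0.4430/(0.216×14.22))] = 2.257 × ln(2.111) = 1.687 d.
D_c = (0.216/0.659) × 14.22 × e^(−0.216×1.687) = 0.3278 × 14.22 × 0.6946 = 3.237 mg/L.
Minimum DO = 10.7 − 3.237 = 7.463 mg/L.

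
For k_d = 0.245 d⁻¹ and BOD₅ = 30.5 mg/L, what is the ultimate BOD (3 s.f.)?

BOD₅ = L₀(1 − e^(−5k_d)) ⇒ L₀ = BOD₅ / (1 − e^(−5×0.245))
= 30.5 / (1 − 0.2938) = 30.5 / 0.7062 = 43.19 mg/L.

L₀ ≈ 43.2 mg/L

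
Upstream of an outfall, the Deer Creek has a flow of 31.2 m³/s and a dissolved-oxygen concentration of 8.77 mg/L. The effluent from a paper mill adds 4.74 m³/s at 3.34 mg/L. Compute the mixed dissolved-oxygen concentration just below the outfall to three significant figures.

Flow-weighted mixing: C = (Q_r C_r + Q_w C_w)/(Q_r + Q_w)
= (31.2×8.77 + 4.74×3.34)/(31.2 + 4.74) = 289.5/35.94 = 8.054 mg/L.

8.05 mg/L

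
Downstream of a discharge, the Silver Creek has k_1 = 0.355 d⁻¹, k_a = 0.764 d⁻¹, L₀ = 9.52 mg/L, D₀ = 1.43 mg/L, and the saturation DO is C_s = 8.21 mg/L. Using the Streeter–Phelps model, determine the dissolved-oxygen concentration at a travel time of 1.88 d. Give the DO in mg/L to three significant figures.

DO ≈ 5.60 mg/L

k_1 L₀/(k_a−k_1) = 0.355×9.52/(0.764−0.355) = 3.380/0.4090 = 8.263 mg/L.
e^(−k_1 t) = e^(−0.355×1.880) = 0.5130; e^(−k_a t) = e^(−0.764×1.880) = 0.2378.
D = 8.263 × (0.5130 − 0.2378) + 1.43 × 0.2378 = 2.274 + 0.3401 = 2.614 mg/L.
DO = C_s − D = 8.21 − 2.614 = 5.596 mg/L.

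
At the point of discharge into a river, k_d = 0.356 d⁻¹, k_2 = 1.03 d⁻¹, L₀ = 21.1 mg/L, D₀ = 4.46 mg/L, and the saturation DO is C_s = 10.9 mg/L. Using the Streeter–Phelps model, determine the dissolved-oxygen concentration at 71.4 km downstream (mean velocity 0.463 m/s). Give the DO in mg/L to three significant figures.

Travel time t = x/v = 71.4 km / (0.463 m/s) = 71400 m / 0.463 m/s = 154200 s = 1.785 d.
k_d L₀/(k_2−k_d) = 0.356×21.1/(1.03−0.356) = 7.512/0.6740 = 11.14 mg/L.
e^(−k_d t) = e^(−0.356×1.785) = 0.5297; e^(−k_2 t) = e^(−1.03×1.785) = 0.1591.
D = 11.14 × (0.5297 − 0.1591) + 4.46 × 0.1591 = 4.131 + 0.7095 = 4.840 mg/L.
DO = C_s − D = 10.9 − 4.840 = 6.060 mg/L.

DO ≈ 6.06 mg/L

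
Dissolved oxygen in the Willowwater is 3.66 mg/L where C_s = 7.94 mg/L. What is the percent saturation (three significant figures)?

46.1 % saturation

% saturation = C/C_s × 100 = 3.66/7.94 × 100 = 46.1 %.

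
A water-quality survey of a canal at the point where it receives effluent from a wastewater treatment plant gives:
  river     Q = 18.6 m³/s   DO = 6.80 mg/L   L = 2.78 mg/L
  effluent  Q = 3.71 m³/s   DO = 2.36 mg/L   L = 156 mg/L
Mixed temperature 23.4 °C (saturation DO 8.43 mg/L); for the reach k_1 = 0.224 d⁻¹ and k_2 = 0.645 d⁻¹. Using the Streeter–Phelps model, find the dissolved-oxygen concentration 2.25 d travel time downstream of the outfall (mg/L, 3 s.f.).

DO ≈ 2.31 mg/L

Mixed DO = (18.6×6.80 + 3.71×2.36)/(18.6+3.71) = 135.2/22.31 = 6.062 mg/L.
Mixed L₀ = (18.6×2.78 + 3.71×156)/(22.31) = 630.5/22.31 = 28.26 mg/L.
Initial deficit D₀ = C_s − DO₀ = 8.43 − 6.062 = 2.368 mg/L.
D(2.25) = [0.224×28.26/(0.645−0.224)](e^(−0.224×2.25) − e^(−0.645×2.25)) + 2.368 e^(−0.645×2.25)
= 15.04 × (0.6041 − 0.2343) + 2.368 × 0.2343 = 6.116 mg/L.
DO = 8.43 − 6.116 = 2.314 mg/L.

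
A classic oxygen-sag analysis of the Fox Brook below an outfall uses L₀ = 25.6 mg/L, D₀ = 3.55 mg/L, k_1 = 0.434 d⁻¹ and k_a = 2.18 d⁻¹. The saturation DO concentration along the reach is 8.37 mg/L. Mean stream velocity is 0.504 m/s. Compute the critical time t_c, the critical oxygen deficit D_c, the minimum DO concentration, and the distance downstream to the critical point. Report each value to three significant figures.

At the critical point dD/dt = 0, so k_1 L₀ e^(−k_1 t) = k_a D. Substituting D(t) from the Streeter–Phelps equation and solving for t gives
t_c = ln[(k_a/k_1)(1 − D₀(k_a−k_1)/(k_1 L₀))] / (k_a−k_1).
Here k_a−k_1 = 1.746 d⁻¹ and 1 − D₀(k_a−k_1)/(k_1 L₀) = 1 − 3.55×1.746/(0.434×25.6) = 0.4421, so
t_c = ln(5.023 × 0.4421) / 1.746 = 0.7979 / 1.746 = 0.4570 d.
D_c = (k_1/k_a) L₀ e^(−k_1 t_c) = (0.434/2.18) × 25.6 × e^(−0.434×0.4570) = 0.1991 × 25.6 × 0.8201 = 4.180 mg/L.
Minimum DO = C_s − D_c = 8.37 − 4.180 = 4.190 mg/L.
x_c = v t_c = 0.504 m/s × 0.4570 d × 86400 s/d = 19900 m ≈ 19.9 km.

t_c ≈ 0.457 d; D_c ≈ 4.18 mg/L; min DO ≈ 4.19 mg/L; x_c ≈ 19.9 km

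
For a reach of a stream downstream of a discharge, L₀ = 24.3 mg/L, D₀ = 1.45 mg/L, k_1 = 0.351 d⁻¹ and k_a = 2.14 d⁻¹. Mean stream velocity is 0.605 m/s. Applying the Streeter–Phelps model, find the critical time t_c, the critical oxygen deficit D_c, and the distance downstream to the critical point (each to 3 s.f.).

t_c ≈ 0.808 d; D_c ≈ 3.00 mg/L; x_c ≈ 42.2 km

t_c = [1/(k_a−k_1)] ln[(k_a/k_1)(1 − D₀(k_a−k_1)/(k_1 L₀))]
= [1/(2.14−0.351)] ln[(2.14/0.351)(1 − 1.45×1.789/(0.351×24.3))]
= (1/1.789) ln[6.097 × 0.6959] = 0.5590 × ln(4.243) = 0.5590 × 1.445 = 0.8078 d.
D_c = (k_1/k_a) L₀ e^(−k_1 t_c) = (0.351/2.14) × 24.3 × e^(−0.351×0.8078) = 0.1640 × 24.3 × 0.7531 = 3.002 mg/L.
x_c = v t_c = 0.605 m/s × 0.8078 d × 86400 s/d = 42230 m ≈ 42.2 km.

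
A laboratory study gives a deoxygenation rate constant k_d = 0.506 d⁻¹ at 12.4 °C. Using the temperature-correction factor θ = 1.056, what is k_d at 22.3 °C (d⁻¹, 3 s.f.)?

k_d(T₂) = k_d(T₁) · θ^(T₂−T₁) = 0.506 × 1.056^(22.3−12.4)
= 0.506 × 1.056^9.90 = 0.506 × 1.715 = 0.8678 d⁻¹.

k_d ≈ 0.868 d⁻¹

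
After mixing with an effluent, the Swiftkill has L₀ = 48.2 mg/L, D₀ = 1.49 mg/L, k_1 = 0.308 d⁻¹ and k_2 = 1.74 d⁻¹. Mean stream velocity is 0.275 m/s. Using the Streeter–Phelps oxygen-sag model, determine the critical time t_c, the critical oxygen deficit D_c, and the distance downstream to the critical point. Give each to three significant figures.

t_c ≈ 1.10 d; D_c ≈ 6.08 mg/L; x_c ≈ 26.2 km

With k_2/k_1 = 5.649 and 1 − D₀(k_2−k_1)/(k_1 L₀) = 0.8563,
t_c = ln(5.649 × 0.8563) / (1.74 − 0.308) = ln(4.837) / 1.432 = 1.576/1.432 = 1.101 d.
L(t_c) = L₀ e^(−k_1 t_c) = 48.2 × 0.7124 = 34.34 mg/L, and at the critical point k_2 D_c = k_1 L, so D_c = (0.308/1.74) × 34.34 = 6.079 mg/L.
x_c = v t_c = 0.275 m/s × 1.101 d × 86400 s/d = 26160 m ≈ 26.2 km.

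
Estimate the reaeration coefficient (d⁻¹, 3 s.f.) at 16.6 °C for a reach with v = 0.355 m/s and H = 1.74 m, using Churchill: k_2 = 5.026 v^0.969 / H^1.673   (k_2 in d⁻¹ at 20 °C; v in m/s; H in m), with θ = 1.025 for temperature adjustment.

k_2 ≈ 0.671 d⁻¹

k_2(20) = 5.026 × 0.355^0.969 / 1.74^1.673 = 5.026 × 0.3666 / 2.526 = 0.7294 d⁻¹.
k_2(16.6) = 0.7294 × 1.025^(16.6−20) = 0.7294 × 0.9195 = 0.6706 d⁻¹.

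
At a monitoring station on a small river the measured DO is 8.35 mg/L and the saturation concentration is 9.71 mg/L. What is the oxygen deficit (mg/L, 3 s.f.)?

D ≈ 1.36 mg/L

D = C_s − C = 9.71 − 8.35 = 1.36 mg/L.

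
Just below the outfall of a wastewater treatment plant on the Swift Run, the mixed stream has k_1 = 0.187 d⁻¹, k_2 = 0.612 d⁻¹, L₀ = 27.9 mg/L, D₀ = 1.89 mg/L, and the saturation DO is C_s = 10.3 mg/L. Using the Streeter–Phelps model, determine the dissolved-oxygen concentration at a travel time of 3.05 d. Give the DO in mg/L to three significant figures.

k_1 L₀/(k_2−k_1) = 0.187×27.9/(0.612−0.187) = 5.217/0.4250 = 12.28 mg/L.
e^(−k_1 t) = e^(−0.187×3.050) = 0.5653; e^(−k_2 t) = e^(−0.612×3.050) = 0.1546.
D = 12.28 × (0.5653 − 0.1546) + 1.89 × 0.1546 = 5.041 + 0.2923 = 5.334 mg/L.
DO = C_s − D = 10.3 − 5.334 = 4.966 mg/L.

DO ≈ 4.97 mg/L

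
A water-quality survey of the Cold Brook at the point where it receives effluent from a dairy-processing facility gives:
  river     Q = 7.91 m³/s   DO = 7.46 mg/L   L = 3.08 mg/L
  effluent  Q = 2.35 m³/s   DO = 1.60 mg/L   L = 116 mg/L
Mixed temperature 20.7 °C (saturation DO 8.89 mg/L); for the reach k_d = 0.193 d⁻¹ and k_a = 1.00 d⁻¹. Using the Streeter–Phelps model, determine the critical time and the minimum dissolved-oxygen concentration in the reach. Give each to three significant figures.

Mixed DO = (7.91×7.46 + 2.35×1.60)/(7.91+2.35) = 62.77/10.26 = 6.118 mg/L.
Mixed L₀ = (7.91×3.08 + 2.35×116)/(10.26) = 297.0/10.26 = 28.94 mg/L.
Initial deficit D₀ = C_s − DO₀ = 8.89 − 6.118 = 2.772 mg/L.
t_c = (1/0.8070) ln[(1.00/0.193)(1 − 2.772×0.8070/(0.193×28.94))] = 1.239 × ln(3.106) = 1.404 d.
D_c = (0.193/1.00) × 28.94 × e^(−0.193×1.404) = 0.1930 × 28.94 × 0.7626 = 4.260 mg/L.
Minimum DO = 8.89 − 4.260 = 4.630 mg/L.

t_c ≈ 1.40 d; minimum DO ≈ 4.63 mg/L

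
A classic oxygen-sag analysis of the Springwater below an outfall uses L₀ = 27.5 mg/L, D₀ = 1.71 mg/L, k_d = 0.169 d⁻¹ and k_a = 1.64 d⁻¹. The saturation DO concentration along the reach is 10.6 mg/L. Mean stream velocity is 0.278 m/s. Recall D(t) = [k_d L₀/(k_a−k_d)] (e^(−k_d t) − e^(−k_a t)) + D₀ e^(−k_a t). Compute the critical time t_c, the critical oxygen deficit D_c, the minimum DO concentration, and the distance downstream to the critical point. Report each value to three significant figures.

t_c = [1/(k_a−k_d)] ln[(k_a/k_d)(1 − D₀(k_a−k_d)/(k_d L₀))]
= [1/(1.64−0.169)] ln[(1.64/0.169)(1 − 1.71×1.471/(0.169×27.5))]
= (1/1.471) ln[9.704 × 0.4588] = 0.6798 × ln(4.452) = 0.6798 × 1.493 = 1.015 d.
L(t_c) = L₀ e^(−k_d t_c) = 27.5 × 0.8423 = 23.16 mg/L, and at the critical point k_a D_c = k_d L, so D_c = (0.169/1.64) × 23.16 = 2.387 mg/L.
Minimum DO = C_s − D_c = 10.6 − 2.387 = 8.213 mg/L.
x_c = v t_c = 0.278 m/s × 1.015 d × 86400 s/d = 24380 m ≈ 24.4 km.

t_c ≈ 1.02 d; D_c ≈ 2.39 mg/L; min DO ≈ 8.21 mg/L; x_c ≈ 24.4 km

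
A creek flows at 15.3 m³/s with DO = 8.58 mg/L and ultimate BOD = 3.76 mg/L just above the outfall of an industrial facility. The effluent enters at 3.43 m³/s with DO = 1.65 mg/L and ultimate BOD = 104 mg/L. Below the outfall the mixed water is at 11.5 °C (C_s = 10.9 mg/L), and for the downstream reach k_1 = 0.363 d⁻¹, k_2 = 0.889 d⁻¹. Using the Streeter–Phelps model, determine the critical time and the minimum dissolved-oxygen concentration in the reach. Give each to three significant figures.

t_c ≈ 1.19 d; minimum DO ≈ 5.04 mg/L

Mixed DO = (15.3×8.58 + 3.43×1.65)/(15.3+3.43) = 136.9/18.73 = 7.311 mg/L.
Mixed L₀ = (15.3×3.76 + 3.43×104)/(18.73) = 414.2/18.73 = 22.12 mg/L.
Initial deficit D₀ = C_s − DO₀ = 10.9 − 7.311 = 3.589 mg/L.
t_c = (1/0.5260) ln[(0.889/0.363)(1 − 3.589×0.5260/(0.363×22.12))] = 1.901 × ln(1.873) = 1.193 d.
D_c = (0.363/0.889) × 22.12 × e^(−0.363×1.193) = 0.4083 × 22.12 × 0.6485 = 5.856 mg/L.
Minimum DO = 10.9 − 5.856 = 5.044 mg/L.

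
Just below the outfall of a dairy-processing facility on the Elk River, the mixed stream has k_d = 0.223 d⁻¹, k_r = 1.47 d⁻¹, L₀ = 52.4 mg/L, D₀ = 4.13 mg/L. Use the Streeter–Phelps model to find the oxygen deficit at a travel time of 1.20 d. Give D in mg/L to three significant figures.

k_d L₀/(k_r−k_d) = 0.223×52.4/(1.47−0.223) = 11.69/1.247 = 9.371 mg/L.
e^(−k_d t) = e^(−0.223×1.200) = 0.7652; e^(−k_r t) = e^(−1.47×1.200) = 0.1714.
D = 9.371 × (0.7652 − 0.1714) + 4.13 × 0.1714 = 5.565 + 0.7077 = 6.273 mg/L.

D ≈ 6.27 mg/L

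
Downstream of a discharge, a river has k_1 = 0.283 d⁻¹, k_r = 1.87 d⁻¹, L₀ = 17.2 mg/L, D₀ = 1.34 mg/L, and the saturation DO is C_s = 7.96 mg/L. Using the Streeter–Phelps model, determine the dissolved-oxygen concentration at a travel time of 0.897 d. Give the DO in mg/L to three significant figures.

DO ≈ 5.90 mg/L

k_1 L₀/(k_r−k_1) = 0.283×17.2/(1.87−0.283) = 4.868/1.587 = 3.067 mg/L.
e^(−k_1 t) = e^(−0.283×0.8970) = 0.7758; e^(−k_r t) = e^(−1.87×0.8970) = 0.1869.
D = 3.067 × (0.7758 − 0.1869) + 1.34 × 0.1869 = 1.806 + 0.2504 = 2.057 mg/L.
DO = C_s − D = 7.96 − 2.057 = 5.903 mg/L.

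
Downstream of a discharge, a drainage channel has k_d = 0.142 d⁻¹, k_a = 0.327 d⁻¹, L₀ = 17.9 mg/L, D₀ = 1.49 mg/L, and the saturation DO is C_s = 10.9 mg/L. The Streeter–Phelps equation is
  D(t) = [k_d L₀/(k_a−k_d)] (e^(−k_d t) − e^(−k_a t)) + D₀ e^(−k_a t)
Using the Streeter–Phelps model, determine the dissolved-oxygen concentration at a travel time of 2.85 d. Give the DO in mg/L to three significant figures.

DO ≈ 6.56 mg/L

k_d L₀/(k_a−k_d) = 0.142×17.9/(0.327−0.142) = 2.542/0.1850 = 13.74 mg/L.
e^(−k_d t) = e^(−0.142×2.850) = 0.6672; e^(−k_a t) = e^(−0.327×2.850) = 0.3938.
D = 13.74 × (0.6672 − 0.3938) + 1.49 × 0.3938 = 3.756 + 0.5867 = 4.343 mg/L.
DO = C_s − D = 10.9 − 4.343 = 6.557 mg/L.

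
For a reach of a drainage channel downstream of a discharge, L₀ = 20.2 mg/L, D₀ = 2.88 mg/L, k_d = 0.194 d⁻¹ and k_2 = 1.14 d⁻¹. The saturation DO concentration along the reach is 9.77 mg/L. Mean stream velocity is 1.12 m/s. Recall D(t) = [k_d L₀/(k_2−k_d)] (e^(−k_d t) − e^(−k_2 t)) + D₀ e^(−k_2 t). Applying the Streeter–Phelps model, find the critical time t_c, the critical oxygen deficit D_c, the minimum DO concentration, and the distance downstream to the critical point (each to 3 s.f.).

With k_2/k_d = 5.876 and 1 − D₀(k_2−k_d)/(k_d L₀) = 0.3048,
t_c = ln(5.876 × 0.3048) / (1.14 − 0.194) = ln(1.791) / 0.9460 = 0.5827/0.9460 = 0.6160 d.
L(t_c) = L₀ e^(−k_d t_c) = 20.2 × 0.8874 = 17.92 mg/L, and at the critical point k_2 D_c = k_d L, so D_c = (0.194/1.14) × 17.92 = 3.050 mg/L.
Minimum DO = C_s − D_c = 9.77 − 3.050 = 6.720 mg/L.
x_c = v t_c = 1.12 m/s × 0.6160 d × 86400 s/d = 59610 m ≈ 59.6 km.

t_c ≈ 0.616 d; D_c ≈ 3.05 mg/L; min DO ≈ 6.72 mg/L; x_c ≈ 59.6 km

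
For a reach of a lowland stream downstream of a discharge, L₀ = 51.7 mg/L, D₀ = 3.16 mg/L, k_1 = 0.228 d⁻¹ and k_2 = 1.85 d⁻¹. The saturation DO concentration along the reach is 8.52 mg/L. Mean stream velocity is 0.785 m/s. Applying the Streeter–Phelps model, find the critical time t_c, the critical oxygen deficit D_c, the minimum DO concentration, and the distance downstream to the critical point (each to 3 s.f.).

t_c ≈ 0.939 d; D_c ≈ 5.14 mg/L; min DO ≈ 3.38 mg/L; x_c ≈ 63.7 km

At the critical point dD/dt = 0, so k_1 L₀ e^(−k_1 t) = k_2 D. Substituting D(t) from the Streeter–Phelps equation and solving for t gives
t_c = ln[(k_2/k_1)(1 − D₀(k_2−k_1)/(k_1 L₀))] / (k_2−k_1).
Here k_2−k_1 = 1.622 d⁻¹ and 1 − D₀(k_2−k_1)/(k_1 L₀) = 1 − 3.16×1.622/(0.228×51.7) = 0.5652, so
t_c = ln(8.114 × 0.5652) / 1.622 = 1.523 / 1.622 = 0.9390 d.
L(t_c) = L₀ e^(−k_1 t_c) = 51.7 × 0.8073 = 41.74 mg/L, and at the critical point k_2 D_c = k_1 L, so D_c = (0.228/1.85) × 41.74 = 5.144 mg/L.
Minimum DO = C_s − D_c = 8.52 − 5.144 = 3.376 mg/L.
x_c = v t_c = 0.785 m/s × 0.9390 d × 86400 s/d = 63680 m ≈ 63.7 km.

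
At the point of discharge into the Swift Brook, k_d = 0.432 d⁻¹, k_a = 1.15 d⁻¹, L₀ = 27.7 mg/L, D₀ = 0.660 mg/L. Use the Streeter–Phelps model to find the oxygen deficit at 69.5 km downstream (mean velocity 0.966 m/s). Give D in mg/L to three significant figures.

Travel time t = x/v = 69.5 km / (0.966 m/s) = 69500 m / 0.966 m/s = 71950 s = 0.8327 d.
k_d L₀/(k_a−k_d) = 0.432×27.7/(1.15−0.432) = 11.97/0.7180 = 16.67 mg/L.
e^(−k_d t) = e^(−0.432×0.8327) = 0.6979; e^(−k_a t) = e^(−1.15×0.8327) = 0.3838.
D = 16.67 × (0.6979 − 0.3838) + 0.660 × 0.3838 = 5.234 + 0.2533 = 5.487 mg/L.

D ≈ 5.49 mg/L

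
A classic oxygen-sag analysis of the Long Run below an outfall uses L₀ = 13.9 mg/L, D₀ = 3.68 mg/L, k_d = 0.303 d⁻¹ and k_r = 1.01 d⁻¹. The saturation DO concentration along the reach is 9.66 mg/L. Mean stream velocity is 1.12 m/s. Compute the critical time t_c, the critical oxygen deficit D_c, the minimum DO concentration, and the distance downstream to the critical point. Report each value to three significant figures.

At the critical point dD/dt = 0, so k_d L₀ e^(−k_d t) = k_r D. Substituting D(t) from the Streeter–Phelps equation and solving for t gives
t_c = ln[(k_r/k_d)(1 − D₀(k_r−k_d)/(k_d L₀))] / (k_r−k_d).
Here k_r−k_d = 0.7070 d⁻¹ and 1 − D₀(k_r−k_d)/(k_d L₀) = 1 − 3.68×0.7070/(0.303×13.9) = 0.3823, so
t_c = ln(3.333 × 0.3823) / 0.7070 = 0.2423 / 0.7070 = 0.3427 d.
D_c = (k_d/k_r) L₀ e^(−k_d t_c) = (0.303/1.01) × 13.9 × e^(−0.303×0.3427) = 0.3000 × 13.9 × 0.9014 = 3.759 mg/L.
Minimum DO = C_s − D_c = 9.66 − 3.759 = 5.901 mg/L.
x_c = v t_c = 1.12 m/s × 0.3427 d × 86400 s/d = 33160 m ≈ 33.2 km.

t_c ≈ 0.343 d; D_c ≈ 3.76 mg/L; min DO ≈ 5.90 mg/L; x_c ≈ 33.2 km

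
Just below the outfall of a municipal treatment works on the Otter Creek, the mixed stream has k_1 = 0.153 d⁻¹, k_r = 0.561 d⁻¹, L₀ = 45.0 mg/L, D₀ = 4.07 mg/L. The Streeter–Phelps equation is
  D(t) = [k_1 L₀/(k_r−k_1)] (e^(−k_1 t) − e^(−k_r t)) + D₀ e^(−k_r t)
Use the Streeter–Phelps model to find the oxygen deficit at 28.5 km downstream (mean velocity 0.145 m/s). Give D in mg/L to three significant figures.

Travel time t = x/v = 28.5 km / (0.145 m/s) = 28500 m / 0.145 m/s = 196600 s = 2.275 d.
k_1 L₀/(k_r−k_1) = 0.153×45.0/(0.561−0.153) = 6.885/0.4080 = 16.88 mg/L.
e^(−k_1 t) = e^(−0.153×2.275) = 0.7061; e^(−k_r t) = e^(−0.561×2.275) = 0.2791.
D = 16.88 × (0.7061 − 0.2791) + 4.07 × 0.2791 = 7.205 + 1.136 = 8.341 mg/L.

D ≈ 8.34 mg/L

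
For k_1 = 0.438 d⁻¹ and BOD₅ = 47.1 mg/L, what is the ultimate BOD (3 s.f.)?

BOD₅ = L₀(1 − e^(−5k_1)) ⇒ L₀ = BOD₅ / (1 − e^(−5×0.438))
= 47.1 / (1 − 0.1119) = 47.1 / 0.8881 = 53.04 mg/L.

L₀ ≈ 53.0 mg/L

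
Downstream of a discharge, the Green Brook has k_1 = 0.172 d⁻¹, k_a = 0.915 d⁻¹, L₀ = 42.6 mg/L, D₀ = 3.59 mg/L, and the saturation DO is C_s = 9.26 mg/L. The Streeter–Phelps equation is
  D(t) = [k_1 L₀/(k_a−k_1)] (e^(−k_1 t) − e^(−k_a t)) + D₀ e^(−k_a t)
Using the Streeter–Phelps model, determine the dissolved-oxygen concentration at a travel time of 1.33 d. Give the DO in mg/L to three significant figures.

k_1 L₀/(k_a−k_1) = 0.172×42.6/(0.915−0.172) = 7.327/0.7430 = 9.862 mg/L.
e^(−k_1 t) = e^(−0.172×1.330) = 0.7955; e^(−k_a t) = e^(−0.915×1.330) = 0.2961.
D = 9.862 × (0.7955 − 0.2961) + 3.59 × 0.2961 = 4.925 + 1.063 = 5.988 mg/L.
DO = C_s − D = 9.26 − 5.988 = 3.272 mg/L.

DO ≈ 3.27 mg/L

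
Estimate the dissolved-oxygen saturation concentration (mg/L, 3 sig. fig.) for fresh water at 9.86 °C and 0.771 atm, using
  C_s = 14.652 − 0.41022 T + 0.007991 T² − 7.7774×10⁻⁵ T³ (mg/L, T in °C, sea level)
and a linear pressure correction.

C_s ≈ 8.72 mg/L

At sea level: C_s = 14.652 − 0.41022×9.86 + 0.007991×9.86² − 7.7774×10⁻⁵×9.86³ = 11.31 mg/L.
Pressure correction: C_s' = 11.31 × 0.771 = 8.720 mg/L.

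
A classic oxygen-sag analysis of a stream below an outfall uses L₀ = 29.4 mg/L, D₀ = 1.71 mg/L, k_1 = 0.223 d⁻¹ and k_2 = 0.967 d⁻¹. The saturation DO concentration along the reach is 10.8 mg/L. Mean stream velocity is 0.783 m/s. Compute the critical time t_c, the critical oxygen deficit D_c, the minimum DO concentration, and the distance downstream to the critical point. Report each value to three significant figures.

At the critical point dD/dt = 0, so k_1 L₀ e^(−k_1 t) = k_2 D. Substituting D(t) from the Streeter–Phelps equation and solving for t gives
t_c = ln[(k_2/k_1)(1 − D₀(k_2−k_1)/(k_1 L₀))] / (k_2−k_1).
Here k_2−k_1 = 0.7440 d⁻¹ and 1 − D₀(k_2−k_1)/(k_1 L₀) = 1 − 1.71×0.7440/(0.223×29.4) = 0.8059, so
t_c = ln(4.336 × 0.8059) / 0.7440 = 1.251 / 0.7440 = 1.682 d.
L(t_c) = L₀ e^(−k_1 t_c) = 29.4 × 0.6873 = 20.21 mg/L, and at the critical point k_2 D_c = k_1 L, so D_c = (0.223/0.967) × 20.21 = 4.660 mg/L.
Minimum DO = C_s − D_c = 10.8 − 4.660 = 6.140 mg/L.
x_c = v t_c = 0.783 m/s × 1.682 d × 86400 s/d = 113800 m ≈ 114 km.

t_c ≈ 1.68 d; D_c ≈ 4.66 mg/L; min DO ≈ 6.14 mg/L; x_c ≈ 114 km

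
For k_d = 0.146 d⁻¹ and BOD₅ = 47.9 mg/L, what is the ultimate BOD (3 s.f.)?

L₀ ≈ 92.5 mg/L

BOD₅ = L₀(1 − e^(−5k_d)) ⇒ L₀ = BOD₅ / (1 − e^(−5×0.146))
= 47.9 / (1 − 0.4819) = 47.9 / 0.5181 = 92.45 mg/L.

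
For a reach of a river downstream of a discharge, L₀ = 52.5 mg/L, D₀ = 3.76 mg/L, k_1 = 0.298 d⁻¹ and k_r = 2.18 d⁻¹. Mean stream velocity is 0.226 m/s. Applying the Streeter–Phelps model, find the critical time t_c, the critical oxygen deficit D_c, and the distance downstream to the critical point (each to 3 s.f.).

t_c = [1/(k_r−k_1)] ln[(k_r/k_1)(1 − D₀(k_r−k_1)/(k_1 L₀))]
= [1/(2.18−0.298)] ln[(2.18/0.298)(1 − 3.76×1.882/(0.298×52.5))]
= (1/1.882) ln[7.315 × 0.5477] = 0.5313 × ln(4.007) = 0.5313 × 1.388 = 0.7375 d.
L(t_c) = L₀ e^(−k_1 t_c) = 52.5 × 0.8027 = 42.14 mg/L, and at the critical point k_r D_c = k_1 L, so D_c = (0.298/2.18) × 42.14 = 5.761 mg/L.
x_c = v t_c = 0.226 m/s × 0.7375 d × 86400 s/d = 14400 m ≈ 14.4 km.

t_c ≈ 0.737 d; D_c ≈ 5.76 mg/L; x_c ≈ 14.4 km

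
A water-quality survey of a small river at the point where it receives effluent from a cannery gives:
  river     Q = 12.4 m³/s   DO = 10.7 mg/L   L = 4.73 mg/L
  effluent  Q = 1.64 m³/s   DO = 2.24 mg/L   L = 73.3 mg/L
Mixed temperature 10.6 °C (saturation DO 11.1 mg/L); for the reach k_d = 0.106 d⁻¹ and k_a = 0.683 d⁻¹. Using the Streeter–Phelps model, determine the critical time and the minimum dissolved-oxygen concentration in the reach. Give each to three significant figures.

Mixed DO = (12.4×10.7 + 1.64×2.24)/(12.4+1.64) = 136.4/14.04 = 9.712 mg/L.
Mixed L₀ = (12.4×4.73 + 1.64×73.3)/(14.04) = 178.9/14.04 = 12.74 mg/L.
Initial deficit D₀ = C_s − DO₀ = 11.1 − 9.712 = 1.388 mg/L.
t_c = (1/0.5770) ln[(0.683/0.106)(1 − 1.388×0.5770/(0.106×12.74))] = 1.733 × ln(2.621) = 1.670 d.
D_c = (0.106/0.683) × 12.74 × e^(−0.106×1.670) = 0.1552 × 12.74 × 0.8377 = 1.656 mg/L.
Minimum DO = 11.1 − 1.656 = 9.444 mg/L.

t_c ≈ 1.67 d; minimum DO ≈ 9.44 mg/L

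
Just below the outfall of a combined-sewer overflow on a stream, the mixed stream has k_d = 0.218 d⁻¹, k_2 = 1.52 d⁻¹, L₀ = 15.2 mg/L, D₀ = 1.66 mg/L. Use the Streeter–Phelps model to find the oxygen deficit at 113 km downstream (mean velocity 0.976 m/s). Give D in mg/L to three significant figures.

D ≈ 1.78 mg/L

Travel time t = x/v = 113 km / (0.976 m/s) = 113000 m / 0.976 m/s = 115800 s = 1.340 d.
k_d L₀/(k_2−k_d) = 0.218×15.2/(1.52−0.218) = 3.314/1.302 = 2.545 mg/L.
e^(−k_d t) = e^(−0.218×1.340) = 0.7467; e^(−k_2 t) = e^(−1.52×1.340) = 0.1304.
D = 2.545 × (0.7467 − 0.1304) + 1.66 × 0.1304 = 1.568 + 0.2165 = 1.785 mg/L.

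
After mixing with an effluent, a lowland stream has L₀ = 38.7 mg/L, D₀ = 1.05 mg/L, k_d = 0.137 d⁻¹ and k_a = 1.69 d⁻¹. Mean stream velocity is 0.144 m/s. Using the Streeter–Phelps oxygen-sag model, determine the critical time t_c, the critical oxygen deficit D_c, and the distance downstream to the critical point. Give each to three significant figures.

t_c ≈ 1.38 d; D_c ≈ 2.60 mg/L; x_c ≈ 17.2 km

t_c = [1/(k_a−k_d)] ln[(k_a/k_d)(1 − D₀(k_a−k_d)/(k_d L₀))]
= [1/(1.69−0.137)] ln[(1.69/0.137)(1 − 1.05×1.553/(0.137×38.7))]
= (1/1.553) ln[12.34 × 0.6924] = 0.6439 × ln(8.542) = 0.6439 × 2.145 = 1.381 d.
L(t_c) = L₀ e^(−k_d t_c) = 38.7 × 0.8276 = 32.03 mg/L, and at the critical point k_a D_c = k_d L, so D_c = (0.137/1.69) × 32.03 = 2.596 mg/L.
x_c = v t_c = 0.144 m/s × 1.381 d × 86400 s/d = 17180 m ≈ 17.2 km.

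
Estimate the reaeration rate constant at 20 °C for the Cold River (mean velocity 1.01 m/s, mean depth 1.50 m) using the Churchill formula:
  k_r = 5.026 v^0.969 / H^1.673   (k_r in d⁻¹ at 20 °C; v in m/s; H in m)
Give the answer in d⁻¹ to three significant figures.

k_r ≈ 2.58 d⁻¹

k_r = 5.026 × 1.01^0.969 / 1.50^1.673 = 5.026 × 1.010 / 1.971 = 2.575 d⁻¹.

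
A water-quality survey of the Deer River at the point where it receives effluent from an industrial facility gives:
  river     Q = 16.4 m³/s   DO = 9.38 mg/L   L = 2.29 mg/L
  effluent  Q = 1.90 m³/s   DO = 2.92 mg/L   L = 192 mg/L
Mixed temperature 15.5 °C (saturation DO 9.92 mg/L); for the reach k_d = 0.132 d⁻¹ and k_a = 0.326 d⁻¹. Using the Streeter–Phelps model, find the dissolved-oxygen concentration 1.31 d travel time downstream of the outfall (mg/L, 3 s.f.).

DO ≈ 6.31 mg/L

Mixed DO = (16.4×9.38 + 1.90×2.92)/(16.4+1.90) = 159.4/18.30 = 8.709 mg/L.
Mixed L₀ = (16.4×2.29 + 1.90×192)/(18.30) = 402.4/18.30 = 21.99 mg/L.
Initial deficit D₀ = C_s − DO₀ = 9.92 − 8.709 = 1.211 mg/L.
D(1.31) = [0.132×21.99/(0.326−0.132)](e^(−0.132×1.31) − e^(−0.326×1.31)) + 1.211 e^(−0.326×1.31)
= 14.96 × (0.8412 − 0.6524) + 1.211 × 0.6524 = 3.614 mg/L.
DO = 9.92 − 3.614 = 6.306 mg/L.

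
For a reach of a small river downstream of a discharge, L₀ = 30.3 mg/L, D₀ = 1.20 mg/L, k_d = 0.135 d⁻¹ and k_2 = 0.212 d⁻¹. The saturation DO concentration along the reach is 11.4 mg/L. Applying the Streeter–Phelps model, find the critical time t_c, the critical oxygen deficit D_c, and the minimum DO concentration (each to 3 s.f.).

t_c ≈ 5.56 d; D_c ≈ 9.10 mg/L; min DO ≈ 2.30 mg/L

With k_2/k_d = 1.570 and 1 − D₀(k_2−k_d)/(k_d L₀) = 0.9774,
t_c = ln(1.570 × 0.9774) / (0.212 − 0.135) = ln(1.535) / 0.07700 = 0.4285/0.07700 = 5.564 d.
L(t_c) = L₀ e^(−k_d t_c) = 30.3 × 0.4718 = 14.30 mg/L, and at the critical point k_2 D_c = k_d L, so D_c = (0.135/0.212) × 14.30 = 9.103 mg/L.
Minimum DO = C_s − D_c = 11.4 − 9.103 = 2.297 mg/L.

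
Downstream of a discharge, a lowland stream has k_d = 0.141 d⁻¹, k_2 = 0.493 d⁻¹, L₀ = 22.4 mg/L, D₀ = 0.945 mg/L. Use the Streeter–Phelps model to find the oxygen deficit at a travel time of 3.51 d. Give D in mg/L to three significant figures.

D ≈ 4.05 mg/L

k_d L₀/(k_2−k_d) = 0.141×22.4/(0.493−0.141) = 3.158/0.3520 = 8.973 mg/L.
e^(−k_d t) = e^(−0.141×3.510) = 0.6096; e^(−k_2 t) = e^(−0.493×3.510) = 0.1772.
D = 8.973 × (0.6096 − 0.1772) + 0.945 × 0.1772 = 3.880 + 0.1675 = 4.047 mg/L.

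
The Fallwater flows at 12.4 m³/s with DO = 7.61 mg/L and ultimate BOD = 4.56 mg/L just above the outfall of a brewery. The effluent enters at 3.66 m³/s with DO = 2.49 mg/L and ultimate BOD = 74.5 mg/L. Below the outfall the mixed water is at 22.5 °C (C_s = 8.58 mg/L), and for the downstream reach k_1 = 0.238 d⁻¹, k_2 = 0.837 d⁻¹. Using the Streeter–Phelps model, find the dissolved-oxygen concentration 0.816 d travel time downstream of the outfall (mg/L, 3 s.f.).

Mixed DO = (12.4×7.61 + 3.66×2.49)/(12.4+3.66) = 103.5/16.06 = 6.443 mg/L.
Mixed L₀ = (12.4×4.56 + 3.66×74.5)/(16.06) = 329.2/16.06 = 20.50 mg/L.
Initial deficit D₀ = C_s − DO₀ = 8.58 − 6.443 = 2.137 mg/L.
D(0.816) = [0.238×20.50/(0.837−0.238)](e^(−0.238×0.816) − e^(−0.837×0.816)) + 2.137 e^(−0.837×0.816)
= 8.145 × (0.8235 − 0.5051) + 2.137 × 0.5051 = 3.672 mg/L.
DO = 8.58 − 3.672 = 4.908 mg/L.

DO ≈ 4.91 mg/L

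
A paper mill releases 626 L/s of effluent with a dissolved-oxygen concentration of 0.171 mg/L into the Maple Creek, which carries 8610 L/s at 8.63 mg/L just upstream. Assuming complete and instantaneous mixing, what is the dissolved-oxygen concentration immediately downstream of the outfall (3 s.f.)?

8.06 mg/L

Flow-weighted mixing: C = (Q_r C_r + Q_w C_w)/(Q_r + Q_w)
= (8610×8.63 + 626×0.171)/(8610 + 626) = 74410/9236 = 8.057 mg/L.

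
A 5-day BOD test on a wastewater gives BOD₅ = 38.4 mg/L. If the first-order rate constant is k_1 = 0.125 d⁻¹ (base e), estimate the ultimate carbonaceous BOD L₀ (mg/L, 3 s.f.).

BOD₅ = L₀(1 − e^(−5k_1)) ⇒ L₀ = BOD₅ / (1 − e^(−5×0.125))
= 38.4 / (1 − 0.5353) = 38.4 / 0.4647 = 82.63 mg/L.

L₀ ≈ 82.6 mg/L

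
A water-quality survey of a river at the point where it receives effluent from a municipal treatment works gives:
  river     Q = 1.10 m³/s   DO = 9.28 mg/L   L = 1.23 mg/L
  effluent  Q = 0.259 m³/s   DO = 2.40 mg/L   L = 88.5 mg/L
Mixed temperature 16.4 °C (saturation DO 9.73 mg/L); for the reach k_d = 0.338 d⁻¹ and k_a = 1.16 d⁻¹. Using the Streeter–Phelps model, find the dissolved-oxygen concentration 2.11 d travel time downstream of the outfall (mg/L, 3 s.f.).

DO ≈ 6.61 mg/L

Mixed DO = (1.10×9.28 + 0.259×2.40)/(1.10+0.259) = 10.83/1.359 = 7.969 mg/L.
Mixed L₀ = (1.10×1.23 + 0.259×88.5)/(1.359) = 24.27/1.359 = 17.86 mg/L.
Initial deficit D₀ = C_s − DO₀ = 9.73 − 7.969 = 1.761 mg/L.
D(2.11) = [0.338×17.86/(1.16−0.338)](e^(−0.338×2.11) − e^(−1.16×2.11)) + 1.761 e^(−1.16×2.11)
= 7.345 × (0.4901 − 0.08650) + 1.761 × 0.08650 = 3.117 mg/L.
DO = 9.73 − 3.117 = 6.613 mg/L.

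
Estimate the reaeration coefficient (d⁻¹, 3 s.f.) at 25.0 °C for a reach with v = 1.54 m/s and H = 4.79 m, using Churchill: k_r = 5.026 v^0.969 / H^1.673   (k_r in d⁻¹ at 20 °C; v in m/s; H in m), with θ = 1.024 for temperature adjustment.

k_r ≈ 0.626 d⁻¹

k_r(20) = 5.026 × 1.54^0.969 / 4.79^1.673 = 5.026 × 1.520 / 13.75 = 0.5556 d⁻¹.
k_r(25.0) = 0.5556 × 1.024^(25.0−20) = 0.5556 × 1.126 = 0.6255 d⁻¹.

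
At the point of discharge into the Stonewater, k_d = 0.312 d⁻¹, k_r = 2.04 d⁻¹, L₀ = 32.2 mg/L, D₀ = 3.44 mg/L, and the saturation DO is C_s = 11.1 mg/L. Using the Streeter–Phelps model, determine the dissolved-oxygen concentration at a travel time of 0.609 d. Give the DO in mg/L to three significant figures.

k_d L₀/(k_r−k_d) = 0.312×32.2/(2.04−0.312) = 10.05/1.728 = 5.814 mg/L.
e^(−k_d t) = e^(−0.312×0.6090) = 0.8270; e^(−k_r t) = e^(−2.04×0.6090) = 0.2887.
D = 5.814 × (0.8270 − 0.2887) + 3.44 × 0.2887 = 3.129 + 0.9931 = 4.122 mg/L.
DO = C_s − D = 11.1 − 4.122 = 6.978 mg/L.

DO ≈ 6.98 mg/L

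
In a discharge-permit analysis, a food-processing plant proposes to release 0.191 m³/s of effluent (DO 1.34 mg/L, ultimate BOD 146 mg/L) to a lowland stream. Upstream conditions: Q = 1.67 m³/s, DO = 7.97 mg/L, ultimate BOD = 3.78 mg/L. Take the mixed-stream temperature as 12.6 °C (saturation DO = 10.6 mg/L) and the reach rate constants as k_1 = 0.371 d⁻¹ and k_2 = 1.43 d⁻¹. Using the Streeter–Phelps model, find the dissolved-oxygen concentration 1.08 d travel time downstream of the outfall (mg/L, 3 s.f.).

DO ≈ 6.96 mg/L

Mixed DO = (1.67×7.97 + 0.191×1.34)/(1.67+0.191) = 13.57/1.861 = 7.290 mg/L.
Mixed L₀ = (1.67×3.78 + 0.191×146)/(1.861) = 34.20/1.861 = 18.38 mg/L.
Initial deficit D₀ = C_s − DO₀ = 10.6 − 7.290 = 3.310 mg/L.
D(1.08) = [0.371×18.38/(1.43−0.371)](e^(−0.371×1.08) − e^(−1.43×1.08)) + 3.310 e^(−1.43×1.08)
= 6.438 × (0.6699 − 0.2134) + 3.310 × 0.2134 = 3.645 mg/L.
DO = 10.6 − 3.645 = 6.955 mg/L.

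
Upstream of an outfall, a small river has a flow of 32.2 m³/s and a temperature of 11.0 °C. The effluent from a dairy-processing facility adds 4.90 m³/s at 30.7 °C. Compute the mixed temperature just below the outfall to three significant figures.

Flow-weighted mixing: C = (Q_r C_r + Q_w C_w)/(Q_r + Q_w)
= (32.2×11.0 + 4.90×30.7)/(32.2 + 4.90) = 504.6/37.10 = 13.60 °C.

13.6 °C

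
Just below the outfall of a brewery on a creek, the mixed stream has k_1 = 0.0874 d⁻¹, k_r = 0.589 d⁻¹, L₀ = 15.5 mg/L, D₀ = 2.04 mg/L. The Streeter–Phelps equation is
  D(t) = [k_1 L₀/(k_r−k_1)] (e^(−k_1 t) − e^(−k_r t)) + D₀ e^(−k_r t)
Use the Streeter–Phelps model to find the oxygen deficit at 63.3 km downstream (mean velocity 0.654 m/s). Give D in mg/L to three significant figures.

Travel time t = x/v = 63.3 km / (0.654 m/s) = 63300 m / 0.654 m/s = 96790 s = 1.120 d.
k_1 L₀/(k_r−k_1) = 0.0874×15.5/(0.589−0.0874) = 1.355/0.5016 = 2.701 mg/L.
e^(−k_1 t) = e^(−0.0874×1.120) = 0.9067; e^(−k_r t) = e^(−0.589×1.120) = 0.5169.
D = 2.701 × (0.9067 − 0.5169) + 2.04 × 0.5169 = 1.053 + 1.055 = 2.107 mg/L.

D ≈ 2.11 mg/L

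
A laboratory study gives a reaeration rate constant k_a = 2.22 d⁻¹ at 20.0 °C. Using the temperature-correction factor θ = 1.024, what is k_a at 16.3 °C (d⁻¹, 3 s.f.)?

k_a ≈ 2.03 d⁻¹

k_a(T₂) = k_a(T₁) · θ^(T₂−T₁) = 2.22 × 1.024^(16.3−20.0)
= 2.22 × 1.024^-3.70 = 2.22 × 0.9160 = 2.033 d⁻¹.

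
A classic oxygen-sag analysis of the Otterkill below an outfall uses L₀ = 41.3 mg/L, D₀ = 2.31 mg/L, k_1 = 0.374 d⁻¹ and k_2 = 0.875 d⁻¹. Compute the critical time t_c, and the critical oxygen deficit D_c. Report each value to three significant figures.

t_c ≈ 1.54 d; D_c ≈ 9.92 mg/L

With k_2/k_1 = 2.340 and 1 − D₀(k_2−k_1)/(k_1 L₀) = 0.9251,
t_c = ln(2.340 × 0.9251) / (0.875 − 0.374) = ln(2.164) / 0.5010 = 0.7721/0.5010 = 1.541 d.
L(t_c) = L₀ e^(−k_1 t_c) = 41.3 × 0.5619 = 23.21 mg/L, and at the critical point k_2 D_c = k_1 L, so D_c = (0.374/0.875) × 23.21 = 9.920 mg/L.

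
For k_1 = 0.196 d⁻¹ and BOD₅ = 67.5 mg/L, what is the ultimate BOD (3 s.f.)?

L₀ ≈ 108 mg/L

BOD₅ = L₀(1 − e^(−5k_1)) ⇒ L₀ = BOD₅ / (1 − e^(−5×0.196))
= 67.5 / (1 − 0.3753) = 67.5 / 0.6247 = 108.1 mg/L.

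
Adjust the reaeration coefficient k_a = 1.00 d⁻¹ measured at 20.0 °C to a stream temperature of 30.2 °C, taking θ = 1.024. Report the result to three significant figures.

k_a(T₂) = k_a(T₁) · θ^(T₂−T₁) = 1.00 × 1.024^(30.2−20.0)
= 1.00 × 1.024^10.2 = 1.00 × 1.274 = 1.274 d⁻¹.

k_a ≈ 1.27 d⁻¹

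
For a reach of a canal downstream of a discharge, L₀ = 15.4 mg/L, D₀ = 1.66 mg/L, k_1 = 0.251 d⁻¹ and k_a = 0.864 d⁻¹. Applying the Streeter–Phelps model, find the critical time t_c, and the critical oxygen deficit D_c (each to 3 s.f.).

At the critical point dD/dt = 0, so k_1 L₀ e^(−k_1 t) = k_a D. Substituting D(t) from the Streeter–Phelps equation and solving for t gives
t_c = ln[(k_a/k_1)(1 − D₀(k_a−k_1)/(k_1 L₀))] / (k_a−k_1).
Here k_a−k_1 = 0.6130 d⁻¹ and 1 − D₀(k_a−k_1)/(k_1 L₀) = 1 − 1.66×0.6130/(0.251×15.4) = 0.7367, so
t_c = ln(3.442 × 0.7367) / 0.6130 = 0.9306 / 0.6130 = 1.518 d.
L(t_c) = L₀ e^(−k_1 t_c) = 15.4 × 0.6831 = 10.52 mg/L, and at the critical point k_a D_c = k_1 L, so D_c = (0.251/0.864) × 10.52 = 3.056 mg/L.

t_c ≈ 1.52 d; D_c ≈ 3.06 mg/L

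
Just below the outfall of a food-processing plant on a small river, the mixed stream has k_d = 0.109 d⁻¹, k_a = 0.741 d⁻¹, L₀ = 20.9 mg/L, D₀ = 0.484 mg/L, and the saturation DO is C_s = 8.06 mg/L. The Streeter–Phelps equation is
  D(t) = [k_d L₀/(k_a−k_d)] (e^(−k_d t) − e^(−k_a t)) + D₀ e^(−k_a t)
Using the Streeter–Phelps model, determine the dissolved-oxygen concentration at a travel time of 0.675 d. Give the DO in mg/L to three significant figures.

k_d L₀/(k_a−k_d) = 0.109×20.9/(0.741−0.109) = 2.278/0.6320 = 3.605 mg/L.
e^(−k_d t) = e^(−0.109×0.6750) = 0.9291; e^(−k_a t) = e^(−0.741×0.6750) = 0.6064.
D = 3.605 × (0.9291 − 0.6064) + 0.484 × 0.6064 = 1.163 + 0.2935 = 1.457 mg/L.
DO = C_s − D = 8.06 − 1.457 = 6.603 mg/L.

DO ≈ 6.60 mg/L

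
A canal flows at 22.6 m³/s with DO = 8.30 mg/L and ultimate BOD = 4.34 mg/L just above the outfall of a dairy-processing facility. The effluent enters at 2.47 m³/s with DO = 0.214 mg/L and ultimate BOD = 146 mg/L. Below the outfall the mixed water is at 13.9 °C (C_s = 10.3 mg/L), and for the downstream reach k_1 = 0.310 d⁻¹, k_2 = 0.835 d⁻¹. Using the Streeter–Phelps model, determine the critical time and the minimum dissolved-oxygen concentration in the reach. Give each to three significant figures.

Mixed DO = (22.6×8.30 + 2.47×0.214)/(22.6+2.47) = 188.1/25.07 = 7.503 mg/L.
Mixed L₀ = (22.6×4.34 + 2.47×146)/(25.07) = 458.7/25.07 = 18.30 mg/L.
Initial deficit D₀ = C_s − DO₀ = 10.3 − 7.503 = 2.797 mg/L.
t_c = (1/0.5250) ln[(0.835/0.310)(1 − 2.797×0.5250/(0.310×18.30))] = 1.905 × ln(1.996) = 1.317 d.
D_c = (0.310/0.835) × 18.30 × e^(−0.310×1.317) = 0.3713 × 18.30 × 0.6648 = 4.516 mg/L.
Minimum DO = 10.3 − 4.516 = 5.784 mg/L.

t_c ≈ 1.32 d; minimum DO ≈ 5.78 mg/L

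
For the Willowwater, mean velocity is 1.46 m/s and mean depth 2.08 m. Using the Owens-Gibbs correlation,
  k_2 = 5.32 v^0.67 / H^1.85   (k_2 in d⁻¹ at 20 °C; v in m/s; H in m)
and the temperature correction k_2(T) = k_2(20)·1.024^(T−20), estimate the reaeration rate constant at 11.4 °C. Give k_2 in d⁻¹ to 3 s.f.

k_2(20) = 5.32 × 1.46^0.67 / 2.08^1.85 = 5.32 × 1.289 / 3.876 = 1.769 d⁻¹.
k_2(11.4) = 1.769 × 1.024^(11.4−20) = 1.769 × 0.8155 = 1.442 d⁻¹.

k_2 ≈ 1.44 d⁻¹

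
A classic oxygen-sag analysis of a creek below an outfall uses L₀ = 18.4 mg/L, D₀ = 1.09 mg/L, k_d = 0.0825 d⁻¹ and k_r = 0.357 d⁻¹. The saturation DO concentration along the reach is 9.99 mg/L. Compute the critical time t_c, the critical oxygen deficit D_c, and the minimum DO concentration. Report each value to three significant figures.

t_c ≈ 4.54 d; D_c ≈ 2.92 mg/L; min DO ≈ 7.07 mg/L

With k_r/k_d = 4.327 and 1 − D₀(k_r−k_d)/(k_d L₀) = 0.8029,
t_c = ln(4.327 × 0.8029) / (0.357 − 0.0825) = ln(3.474) / 0.2745 = 1.245/0.2745 = 4.537 d.
D_c = (k_d/k_r) L₀ e^(−k_d t_c) = (0.0825/0.357) × 18.4 × e^(−0.0825×4.537) = 0.2311 × 18.4 × 0.6878 = 2.924 mg/L.
Minimum DO = C_s − D_c = 9.99 − 2.924 = 7.066 mg/L.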